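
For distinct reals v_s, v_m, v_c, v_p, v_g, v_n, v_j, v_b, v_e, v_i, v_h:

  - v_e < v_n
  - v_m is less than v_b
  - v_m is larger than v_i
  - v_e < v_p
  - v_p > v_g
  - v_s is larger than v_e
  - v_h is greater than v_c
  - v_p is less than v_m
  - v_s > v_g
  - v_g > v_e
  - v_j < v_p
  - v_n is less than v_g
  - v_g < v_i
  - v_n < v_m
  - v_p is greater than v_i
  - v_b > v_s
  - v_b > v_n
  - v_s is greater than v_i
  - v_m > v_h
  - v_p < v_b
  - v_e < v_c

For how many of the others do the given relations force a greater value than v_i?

4

Directly above v_i: v_p, v_m, v_s.
One step further: v_b (4 so far).
Nothing else is reachable above v_i; 4 in all.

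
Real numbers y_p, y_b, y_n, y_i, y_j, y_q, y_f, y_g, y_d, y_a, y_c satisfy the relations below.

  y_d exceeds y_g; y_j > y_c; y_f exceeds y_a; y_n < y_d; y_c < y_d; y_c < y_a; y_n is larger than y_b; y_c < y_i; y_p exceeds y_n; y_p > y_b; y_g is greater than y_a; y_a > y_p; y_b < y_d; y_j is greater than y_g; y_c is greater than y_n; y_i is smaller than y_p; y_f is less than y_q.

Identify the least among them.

y_b

y_n is not least since y_b < y_n; y_c is not least since y_n < y_c; y_i is not least since y_c < y_i; y_p is not least since y_b < y_p; y_a is not least since y_p < y_a; y_g is not least since y_a < y_g; y_d is not least since y_b < y_d; y_f is not least since y_a < y_f; y_j is not least since y_c < y_j; y_q is not least since y_f < y_q.
Only y_b has nothing below it, so y_b is the least.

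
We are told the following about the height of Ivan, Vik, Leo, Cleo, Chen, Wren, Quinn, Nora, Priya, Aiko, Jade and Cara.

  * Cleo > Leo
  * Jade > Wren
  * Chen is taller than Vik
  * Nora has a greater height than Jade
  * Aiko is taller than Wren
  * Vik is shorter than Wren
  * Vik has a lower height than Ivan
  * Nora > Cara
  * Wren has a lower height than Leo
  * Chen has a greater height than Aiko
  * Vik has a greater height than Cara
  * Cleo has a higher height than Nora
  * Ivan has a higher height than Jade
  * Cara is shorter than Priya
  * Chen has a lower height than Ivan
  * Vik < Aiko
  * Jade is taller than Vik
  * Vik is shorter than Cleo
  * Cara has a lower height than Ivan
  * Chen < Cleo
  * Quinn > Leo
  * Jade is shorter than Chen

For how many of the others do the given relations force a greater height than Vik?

9

The elements the relations force above Vik are Wren, Jade, Aiko, Leo, Chen, Ivan, Nora, Cleo, Quinn — no chain reaches any other.
That is 9.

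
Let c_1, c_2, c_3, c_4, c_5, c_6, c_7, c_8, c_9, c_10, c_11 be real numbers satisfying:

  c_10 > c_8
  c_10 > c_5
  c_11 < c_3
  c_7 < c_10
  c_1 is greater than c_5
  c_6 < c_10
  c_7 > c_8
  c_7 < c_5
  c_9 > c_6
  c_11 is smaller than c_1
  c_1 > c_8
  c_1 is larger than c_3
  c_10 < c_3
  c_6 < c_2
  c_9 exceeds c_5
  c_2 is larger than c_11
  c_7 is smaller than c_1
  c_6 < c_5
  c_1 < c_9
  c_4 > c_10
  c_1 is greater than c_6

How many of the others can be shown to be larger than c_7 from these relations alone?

The elements the relations force above c_7 are c_5, c_10, c_3, c_1, c_4, c_9 — no chain reaches any other.
That is 6.

6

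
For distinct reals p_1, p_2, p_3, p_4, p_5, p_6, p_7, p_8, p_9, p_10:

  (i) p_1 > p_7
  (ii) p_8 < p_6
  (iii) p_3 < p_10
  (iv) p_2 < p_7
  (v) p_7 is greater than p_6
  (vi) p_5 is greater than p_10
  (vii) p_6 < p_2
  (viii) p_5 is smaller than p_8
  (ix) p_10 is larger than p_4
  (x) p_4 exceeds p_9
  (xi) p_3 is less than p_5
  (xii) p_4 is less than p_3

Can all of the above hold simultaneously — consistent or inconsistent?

The single ordering p_9 < p_4 < p_3 < p_10 < p_5 < p_8 < p_6 < p_2 < p_7 < p_1 satisfies every listed relation, so no contradiction arises.

consistent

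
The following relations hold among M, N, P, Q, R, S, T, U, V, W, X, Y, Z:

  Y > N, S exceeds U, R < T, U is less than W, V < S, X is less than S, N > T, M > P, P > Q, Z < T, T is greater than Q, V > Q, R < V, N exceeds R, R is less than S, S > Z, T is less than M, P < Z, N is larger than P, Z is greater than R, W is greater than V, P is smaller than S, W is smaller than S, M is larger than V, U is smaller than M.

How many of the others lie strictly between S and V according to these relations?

1

The relations place V below S. An element lies strictly between them when it is forced above V and also forced below S.
Above V: {W, M}. Below S: {X, Q, P, U, R, Z, W}.
Intersection: {W} — 1.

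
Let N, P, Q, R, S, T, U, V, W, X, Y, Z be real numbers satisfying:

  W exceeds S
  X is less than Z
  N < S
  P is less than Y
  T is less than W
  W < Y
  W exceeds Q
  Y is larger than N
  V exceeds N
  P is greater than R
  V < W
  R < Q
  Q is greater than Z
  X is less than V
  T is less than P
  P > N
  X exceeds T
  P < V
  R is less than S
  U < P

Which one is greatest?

Chaining downward from Y: directly below it, N, P, W; then U, T, R, S, Q, V; then X, Z.
That covers every other element, and nothing is given above Y, so Y is the greatest.

Y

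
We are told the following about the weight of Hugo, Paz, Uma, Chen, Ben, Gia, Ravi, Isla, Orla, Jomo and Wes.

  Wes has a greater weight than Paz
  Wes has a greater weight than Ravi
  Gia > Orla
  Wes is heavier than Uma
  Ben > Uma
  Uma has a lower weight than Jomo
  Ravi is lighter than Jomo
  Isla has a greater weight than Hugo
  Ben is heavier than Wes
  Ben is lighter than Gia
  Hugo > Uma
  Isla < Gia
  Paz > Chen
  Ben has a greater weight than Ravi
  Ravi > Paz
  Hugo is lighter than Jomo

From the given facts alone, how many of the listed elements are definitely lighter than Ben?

5

The elements the relations force below Ben are Uma, Chen, Paz, Ravi, Wes — no chain reaches any other.
That is 5.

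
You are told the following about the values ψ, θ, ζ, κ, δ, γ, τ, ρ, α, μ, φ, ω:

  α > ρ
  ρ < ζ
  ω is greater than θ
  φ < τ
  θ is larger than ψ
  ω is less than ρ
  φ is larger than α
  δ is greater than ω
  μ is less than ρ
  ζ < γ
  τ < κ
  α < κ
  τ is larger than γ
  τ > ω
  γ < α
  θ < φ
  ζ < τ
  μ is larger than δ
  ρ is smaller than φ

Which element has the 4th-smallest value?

δ

Chaining the given pairs: ψ < θ < ω < δ < μ < ρ < ζ < γ < α < φ < τ < κ.
Counting 4 from the smallest end gives δ.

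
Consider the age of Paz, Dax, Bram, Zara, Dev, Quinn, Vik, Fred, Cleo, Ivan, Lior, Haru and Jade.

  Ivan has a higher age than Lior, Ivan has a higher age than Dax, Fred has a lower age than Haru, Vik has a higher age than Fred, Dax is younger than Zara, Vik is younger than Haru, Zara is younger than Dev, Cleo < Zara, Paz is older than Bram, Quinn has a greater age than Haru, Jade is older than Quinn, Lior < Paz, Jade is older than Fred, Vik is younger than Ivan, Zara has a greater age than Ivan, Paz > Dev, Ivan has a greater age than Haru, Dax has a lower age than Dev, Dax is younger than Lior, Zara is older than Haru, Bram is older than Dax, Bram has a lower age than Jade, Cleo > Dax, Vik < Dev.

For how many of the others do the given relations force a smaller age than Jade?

From Jade the given relations immediately reach Fred, Quinn, Bram.
From those, Dax, Haru — 5 in total.
From those, Vik — 6 in total.
Nothing else is reachable below Jade; 6 in all.

6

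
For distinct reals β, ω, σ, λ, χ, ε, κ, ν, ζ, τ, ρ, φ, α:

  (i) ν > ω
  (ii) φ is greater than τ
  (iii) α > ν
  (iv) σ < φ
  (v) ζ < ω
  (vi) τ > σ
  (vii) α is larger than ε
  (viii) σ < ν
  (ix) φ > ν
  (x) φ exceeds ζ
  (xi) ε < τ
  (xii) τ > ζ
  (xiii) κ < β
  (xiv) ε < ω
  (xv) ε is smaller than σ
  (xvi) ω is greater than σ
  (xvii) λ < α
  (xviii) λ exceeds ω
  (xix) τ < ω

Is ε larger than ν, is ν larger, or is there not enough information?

ν

Chaining the given relations: ε < σ < τ < ω < ν.
So ν is larger.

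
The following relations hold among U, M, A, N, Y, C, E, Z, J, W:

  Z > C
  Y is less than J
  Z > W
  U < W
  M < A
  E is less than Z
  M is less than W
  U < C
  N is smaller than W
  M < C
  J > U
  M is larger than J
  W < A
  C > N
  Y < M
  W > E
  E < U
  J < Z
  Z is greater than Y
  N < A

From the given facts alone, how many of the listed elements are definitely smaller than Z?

Directly below Z: E, Y, J, C, W.
One step further: N, U, M (8 so far).
Nothing else is reachable below Z; 8 in all.

8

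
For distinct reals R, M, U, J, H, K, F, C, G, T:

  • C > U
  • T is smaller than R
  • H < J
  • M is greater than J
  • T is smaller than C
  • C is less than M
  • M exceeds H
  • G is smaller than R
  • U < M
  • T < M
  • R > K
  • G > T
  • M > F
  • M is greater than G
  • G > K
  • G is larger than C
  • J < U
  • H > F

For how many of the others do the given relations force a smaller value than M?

Directly below M: T, F, H, J, U, C, G.
One step further: K (8 so far).
Nothing else is reachable below M; 8 in all.

8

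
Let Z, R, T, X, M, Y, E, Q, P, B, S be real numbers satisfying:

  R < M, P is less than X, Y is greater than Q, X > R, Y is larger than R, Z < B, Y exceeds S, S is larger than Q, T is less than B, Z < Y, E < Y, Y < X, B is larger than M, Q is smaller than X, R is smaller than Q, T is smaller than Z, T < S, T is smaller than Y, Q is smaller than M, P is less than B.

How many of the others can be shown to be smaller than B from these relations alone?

6

The elements the relations force below B are T, R, P, Q, Z, M — no chain reaches any other.
That is 6.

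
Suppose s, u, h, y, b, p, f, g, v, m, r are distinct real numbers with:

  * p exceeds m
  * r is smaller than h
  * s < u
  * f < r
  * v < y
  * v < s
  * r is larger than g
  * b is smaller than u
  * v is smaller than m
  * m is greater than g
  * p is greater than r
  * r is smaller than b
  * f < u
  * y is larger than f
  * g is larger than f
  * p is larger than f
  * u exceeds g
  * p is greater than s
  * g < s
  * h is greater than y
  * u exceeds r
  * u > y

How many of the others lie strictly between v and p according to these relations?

2

The relations place v below p. An element lies strictly between them when it is forced above v and also forced below p.
Above v: {m, s, y, u, h}. Below p: {f, g, r, m, s}.
Intersection: {m, s} — 2.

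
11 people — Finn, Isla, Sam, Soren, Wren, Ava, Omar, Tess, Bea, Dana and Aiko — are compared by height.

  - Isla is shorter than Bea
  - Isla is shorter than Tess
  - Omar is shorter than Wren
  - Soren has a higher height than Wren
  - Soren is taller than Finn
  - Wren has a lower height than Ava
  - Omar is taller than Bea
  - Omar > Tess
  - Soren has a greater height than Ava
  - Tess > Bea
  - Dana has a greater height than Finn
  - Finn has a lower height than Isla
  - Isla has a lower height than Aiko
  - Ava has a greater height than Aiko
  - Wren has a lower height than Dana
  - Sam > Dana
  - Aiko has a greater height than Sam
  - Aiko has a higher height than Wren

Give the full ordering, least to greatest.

The consecutive links are each given: Finn < Isla; Isla < Bea; Bea < Tess; Tess < Omar; Omar < Wren; Wren < Dana; Dana < Sam; Sam < Aiko; Aiko < Ava; Ava < Soren.

Finn < Isla < Bea < Tess < Omar < Wren < Dana < Sam < Aiko < Ava < Soren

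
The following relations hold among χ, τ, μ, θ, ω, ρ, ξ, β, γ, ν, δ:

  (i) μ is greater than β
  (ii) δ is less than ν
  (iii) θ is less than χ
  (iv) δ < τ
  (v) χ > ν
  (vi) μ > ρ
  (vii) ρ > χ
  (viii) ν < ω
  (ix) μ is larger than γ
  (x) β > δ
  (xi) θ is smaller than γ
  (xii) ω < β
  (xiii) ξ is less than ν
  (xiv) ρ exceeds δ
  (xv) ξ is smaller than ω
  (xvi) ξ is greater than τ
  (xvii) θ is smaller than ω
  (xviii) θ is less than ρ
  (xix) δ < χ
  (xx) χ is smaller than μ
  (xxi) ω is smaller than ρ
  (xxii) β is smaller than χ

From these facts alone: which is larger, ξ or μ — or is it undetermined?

μ

ξ < ν and ν < ω give ξ < ω.
With ω < β: ξ < ν < ω < β.
With β < χ: ξ < ν < ω < β < χ.
Then χ < ρ extends the chain to ρ.
With ρ < μ: ξ < ν < ω < β < χ < ρ < μ.
So μ is larger.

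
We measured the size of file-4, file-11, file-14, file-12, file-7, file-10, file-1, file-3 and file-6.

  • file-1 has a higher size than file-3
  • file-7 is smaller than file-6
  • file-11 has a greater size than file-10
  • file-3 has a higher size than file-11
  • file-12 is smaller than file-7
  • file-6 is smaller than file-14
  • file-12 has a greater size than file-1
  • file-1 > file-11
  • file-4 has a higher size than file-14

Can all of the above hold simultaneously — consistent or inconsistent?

consistent

Every relation is compatible with file-10 < file-11 < file-3 < file-1 < file-12 < file-7 < file-6 < file-14 < file-4; the set is consistent.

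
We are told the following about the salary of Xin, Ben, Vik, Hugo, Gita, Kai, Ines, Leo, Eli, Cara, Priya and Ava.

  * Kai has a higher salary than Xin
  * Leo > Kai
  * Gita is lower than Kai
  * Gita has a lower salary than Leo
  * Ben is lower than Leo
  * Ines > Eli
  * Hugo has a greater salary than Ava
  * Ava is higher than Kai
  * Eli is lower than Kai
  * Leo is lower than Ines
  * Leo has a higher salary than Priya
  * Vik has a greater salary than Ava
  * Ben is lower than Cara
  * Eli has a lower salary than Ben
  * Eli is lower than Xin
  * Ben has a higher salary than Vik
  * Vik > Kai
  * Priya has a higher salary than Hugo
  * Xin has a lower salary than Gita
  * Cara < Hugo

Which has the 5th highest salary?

The consecutive relations fix a unique order: Eli < Xin < Gita < Kai < Ava < Vik < Ben < Cara < Hugo < Priya < Leo < Ines.
The 5th largest is Cara.

Cara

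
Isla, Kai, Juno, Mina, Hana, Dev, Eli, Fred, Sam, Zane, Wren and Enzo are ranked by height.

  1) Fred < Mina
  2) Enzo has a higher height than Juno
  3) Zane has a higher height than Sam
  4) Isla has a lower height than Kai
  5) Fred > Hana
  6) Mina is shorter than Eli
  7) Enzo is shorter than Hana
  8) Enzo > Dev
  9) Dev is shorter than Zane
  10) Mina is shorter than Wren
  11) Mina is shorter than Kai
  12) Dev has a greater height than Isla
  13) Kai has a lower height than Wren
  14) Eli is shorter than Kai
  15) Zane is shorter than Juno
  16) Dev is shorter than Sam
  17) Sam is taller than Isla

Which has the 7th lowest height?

Hana

Piecing the relations together gives one ordering: Isla < Dev < Sam < Zane < Juno < Enzo < Hana < Fred < Mina < Eli < Kai < Wren.
Counting 7 from the smallest end gives Hana.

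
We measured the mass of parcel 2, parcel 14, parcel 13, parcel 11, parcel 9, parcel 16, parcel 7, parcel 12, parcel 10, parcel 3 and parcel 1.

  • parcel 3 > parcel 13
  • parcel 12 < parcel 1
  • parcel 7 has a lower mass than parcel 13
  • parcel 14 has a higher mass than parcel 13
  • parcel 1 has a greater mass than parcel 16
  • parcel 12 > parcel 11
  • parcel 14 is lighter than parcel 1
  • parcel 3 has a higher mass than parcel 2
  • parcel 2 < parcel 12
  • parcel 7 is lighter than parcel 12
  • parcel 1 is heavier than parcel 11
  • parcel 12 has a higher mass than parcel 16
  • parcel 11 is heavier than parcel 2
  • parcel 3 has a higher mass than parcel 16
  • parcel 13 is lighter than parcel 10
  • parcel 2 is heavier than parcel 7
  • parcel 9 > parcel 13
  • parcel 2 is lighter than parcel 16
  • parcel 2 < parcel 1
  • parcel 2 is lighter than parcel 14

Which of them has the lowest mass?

parcel 7

Chaining upward from parcel 7: directly above it, parcel 13, parcel 2, parcel 12; then parcel 9, parcel 16, parcel 11, parcel 3, parcel 14, parcel 1, parcel 10.
That covers every other element, and nothing is given below parcel 7, so parcel 7 is the lowest mass.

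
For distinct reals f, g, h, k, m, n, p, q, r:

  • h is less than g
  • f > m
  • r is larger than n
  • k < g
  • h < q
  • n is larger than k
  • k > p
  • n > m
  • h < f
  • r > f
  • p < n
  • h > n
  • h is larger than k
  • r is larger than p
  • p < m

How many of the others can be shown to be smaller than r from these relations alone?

The elements the relations force below r are p, m, k, n, h, f — no chain reaches any other.
That is 6.

6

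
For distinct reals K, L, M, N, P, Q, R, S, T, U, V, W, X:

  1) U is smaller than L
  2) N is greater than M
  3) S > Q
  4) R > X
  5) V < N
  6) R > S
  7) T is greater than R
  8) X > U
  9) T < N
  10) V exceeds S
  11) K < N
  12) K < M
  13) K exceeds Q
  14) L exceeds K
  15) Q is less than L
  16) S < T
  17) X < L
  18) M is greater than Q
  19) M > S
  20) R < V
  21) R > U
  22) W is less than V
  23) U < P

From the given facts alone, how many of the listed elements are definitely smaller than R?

The elements the relations force below R are Q, S, U, X — no chain reaches any other.
That is 4.

4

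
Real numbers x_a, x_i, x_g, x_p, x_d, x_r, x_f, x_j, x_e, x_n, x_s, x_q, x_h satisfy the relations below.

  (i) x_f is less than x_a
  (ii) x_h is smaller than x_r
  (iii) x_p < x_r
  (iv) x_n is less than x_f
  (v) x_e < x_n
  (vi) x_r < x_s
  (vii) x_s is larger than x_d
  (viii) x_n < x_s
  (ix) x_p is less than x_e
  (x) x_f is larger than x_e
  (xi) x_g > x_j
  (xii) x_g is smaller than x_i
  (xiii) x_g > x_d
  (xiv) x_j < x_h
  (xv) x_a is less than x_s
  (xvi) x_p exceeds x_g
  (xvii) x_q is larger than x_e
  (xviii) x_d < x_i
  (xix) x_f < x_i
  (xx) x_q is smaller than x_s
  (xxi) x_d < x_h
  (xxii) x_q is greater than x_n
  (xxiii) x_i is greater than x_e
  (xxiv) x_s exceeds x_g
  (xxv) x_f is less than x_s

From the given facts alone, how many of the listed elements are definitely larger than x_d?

11

From x_d the given relations immediately reach x_g, x_h, x_i, x_s.
From those, x_p, x_r — 6 in total.
From those, x_e — 7 in total.
From those, x_n, x_q, x_f — 10 in total.
From those, x_a — 11 in total.
Nothing else is reachable above x_d; 11 in all.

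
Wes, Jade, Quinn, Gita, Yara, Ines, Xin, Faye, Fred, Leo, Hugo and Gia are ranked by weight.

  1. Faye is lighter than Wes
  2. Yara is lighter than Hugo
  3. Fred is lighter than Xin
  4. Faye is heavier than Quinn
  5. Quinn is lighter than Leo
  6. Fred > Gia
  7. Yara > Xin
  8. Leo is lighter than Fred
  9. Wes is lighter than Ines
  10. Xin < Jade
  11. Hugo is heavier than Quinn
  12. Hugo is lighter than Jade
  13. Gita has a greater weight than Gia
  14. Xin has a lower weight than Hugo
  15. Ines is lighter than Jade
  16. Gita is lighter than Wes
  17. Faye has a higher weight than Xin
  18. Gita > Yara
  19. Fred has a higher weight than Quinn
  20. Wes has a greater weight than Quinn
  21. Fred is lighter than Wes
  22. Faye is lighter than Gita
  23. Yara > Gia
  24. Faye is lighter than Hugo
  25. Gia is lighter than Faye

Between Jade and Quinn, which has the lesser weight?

Quinn

Link the given pairs in sequence: Quinn < Leo; Leo < Fred; Fred < Xin; Xin < Faye; Faye < Gita; Gita < Wes; Wes < Ines; Ines < Jade.
Together: Quinn < Leo < Fred < Xin < Faye < Gita < Wes < Ines < Jade.
So Quinn < Jade; Quinn is the lighter of the two.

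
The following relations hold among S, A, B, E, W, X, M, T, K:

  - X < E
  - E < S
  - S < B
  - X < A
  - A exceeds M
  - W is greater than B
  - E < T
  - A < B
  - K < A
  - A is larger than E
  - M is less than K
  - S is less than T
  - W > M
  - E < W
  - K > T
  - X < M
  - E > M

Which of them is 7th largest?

Chaining the given pairs: X < M < E < S < T < K < A < B < W.
Counting 7 from the largest end gives E.

E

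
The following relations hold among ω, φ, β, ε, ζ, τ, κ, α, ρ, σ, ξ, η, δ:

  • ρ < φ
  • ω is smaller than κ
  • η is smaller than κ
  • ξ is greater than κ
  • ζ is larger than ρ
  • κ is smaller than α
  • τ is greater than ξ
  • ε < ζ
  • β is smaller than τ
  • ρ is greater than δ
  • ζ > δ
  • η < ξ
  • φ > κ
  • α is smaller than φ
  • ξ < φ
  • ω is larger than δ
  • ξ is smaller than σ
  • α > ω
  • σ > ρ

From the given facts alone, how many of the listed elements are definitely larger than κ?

5

The elements the relations force above κ are ξ, α, τ, φ, σ — no chain reaches any other.
That is 5.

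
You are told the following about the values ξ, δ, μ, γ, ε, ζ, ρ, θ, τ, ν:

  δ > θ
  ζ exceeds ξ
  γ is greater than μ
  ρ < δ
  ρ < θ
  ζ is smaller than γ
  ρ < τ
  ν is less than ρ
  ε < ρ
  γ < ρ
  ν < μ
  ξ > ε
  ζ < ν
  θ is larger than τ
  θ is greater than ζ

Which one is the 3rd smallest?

Piecing the relations together gives one ordering: ε < ξ < ζ < ν < μ < γ < ρ < τ < θ < δ.
Counting 3 from the smallest end gives ζ.

ζ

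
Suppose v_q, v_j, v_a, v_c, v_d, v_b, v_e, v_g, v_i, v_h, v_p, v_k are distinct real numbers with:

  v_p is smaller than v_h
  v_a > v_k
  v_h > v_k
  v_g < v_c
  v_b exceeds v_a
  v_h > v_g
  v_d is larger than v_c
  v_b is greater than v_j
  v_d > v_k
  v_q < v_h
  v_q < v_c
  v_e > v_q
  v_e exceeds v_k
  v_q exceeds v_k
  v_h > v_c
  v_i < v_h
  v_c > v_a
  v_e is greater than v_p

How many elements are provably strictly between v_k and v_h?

The relations place v_k below v_h. An element lies strictly between them when it is forced above v_k and also forced below v_h.
Above v_k: {v_a, v_q, v_c, v_b, v_e, v_d}. Below v_h: {v_g, v_a, v_q, v_p, v_c, v_i}.
Intersection: {v_a, v_q, v_c} — 3.

3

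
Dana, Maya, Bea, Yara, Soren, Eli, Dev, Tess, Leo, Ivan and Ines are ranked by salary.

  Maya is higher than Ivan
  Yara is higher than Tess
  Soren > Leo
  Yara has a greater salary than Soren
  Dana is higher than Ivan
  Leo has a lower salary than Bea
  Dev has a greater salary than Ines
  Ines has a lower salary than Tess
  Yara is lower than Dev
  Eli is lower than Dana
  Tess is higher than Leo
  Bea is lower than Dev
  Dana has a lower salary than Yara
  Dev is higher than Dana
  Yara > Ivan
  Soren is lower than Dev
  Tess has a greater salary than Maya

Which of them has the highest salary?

Chaining downward from Dev: directly below it, Bea, Ines, Dana, Soren, Yara; then Leo, Ivan, Eli, Tess; then Maya.
That covers every other element, and nothing is given above Dev, so Dev is the highest salary.

Dev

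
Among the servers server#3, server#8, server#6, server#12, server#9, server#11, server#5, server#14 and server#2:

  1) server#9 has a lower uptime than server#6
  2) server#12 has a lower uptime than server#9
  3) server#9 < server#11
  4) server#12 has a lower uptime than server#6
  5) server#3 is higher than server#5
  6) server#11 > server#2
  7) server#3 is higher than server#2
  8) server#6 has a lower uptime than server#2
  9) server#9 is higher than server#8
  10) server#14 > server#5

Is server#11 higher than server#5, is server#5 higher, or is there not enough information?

undetermined

Following every chain through server#5: above server#5 we get server#14, server#3.
server#11 is not reached, and no chain runs the other way from server#11 to server#5.
So the given relations leave the order of server#5 and server#11 undetermined.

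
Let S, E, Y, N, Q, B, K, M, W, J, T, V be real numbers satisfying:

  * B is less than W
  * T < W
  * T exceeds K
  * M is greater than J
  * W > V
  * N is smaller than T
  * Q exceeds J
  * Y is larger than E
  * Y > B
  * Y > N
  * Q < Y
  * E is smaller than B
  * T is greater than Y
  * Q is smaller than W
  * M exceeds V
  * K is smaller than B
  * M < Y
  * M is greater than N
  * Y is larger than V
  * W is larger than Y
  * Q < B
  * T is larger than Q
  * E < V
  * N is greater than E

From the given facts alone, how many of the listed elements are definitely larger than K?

The elements the relations force above K are B, Y, T, W — no chain reaches any other.
That is 4.

4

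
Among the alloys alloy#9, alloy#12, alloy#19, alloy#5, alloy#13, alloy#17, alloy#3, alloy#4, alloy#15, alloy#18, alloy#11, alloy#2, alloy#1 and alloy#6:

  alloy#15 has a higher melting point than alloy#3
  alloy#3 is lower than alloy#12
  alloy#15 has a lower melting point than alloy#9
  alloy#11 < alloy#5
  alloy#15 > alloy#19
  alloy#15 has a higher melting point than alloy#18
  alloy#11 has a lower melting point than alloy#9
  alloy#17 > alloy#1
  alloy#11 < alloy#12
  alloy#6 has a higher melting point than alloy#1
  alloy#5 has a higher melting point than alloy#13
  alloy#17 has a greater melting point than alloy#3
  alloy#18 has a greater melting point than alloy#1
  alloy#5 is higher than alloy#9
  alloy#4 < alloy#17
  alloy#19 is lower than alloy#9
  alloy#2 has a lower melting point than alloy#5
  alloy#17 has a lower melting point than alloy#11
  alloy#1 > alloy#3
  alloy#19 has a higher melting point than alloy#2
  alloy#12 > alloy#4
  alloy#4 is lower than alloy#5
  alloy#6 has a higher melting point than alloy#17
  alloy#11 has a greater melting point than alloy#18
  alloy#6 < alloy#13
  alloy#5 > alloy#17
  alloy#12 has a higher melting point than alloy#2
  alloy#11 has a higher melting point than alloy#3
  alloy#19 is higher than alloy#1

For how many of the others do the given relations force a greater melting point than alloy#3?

From alloy#3 the given relations immediately reach alloy#1, alloy#17, alloy#11, alloy#15, alloy#12.
From those, alloy#18, alloy#6, alloy#19, alloy#9, alloy#5 — 10 in total.
From those, alloy#13 — 11 in total.
No other element is forced above alloy#3 by the given relations, so the count is 11.

11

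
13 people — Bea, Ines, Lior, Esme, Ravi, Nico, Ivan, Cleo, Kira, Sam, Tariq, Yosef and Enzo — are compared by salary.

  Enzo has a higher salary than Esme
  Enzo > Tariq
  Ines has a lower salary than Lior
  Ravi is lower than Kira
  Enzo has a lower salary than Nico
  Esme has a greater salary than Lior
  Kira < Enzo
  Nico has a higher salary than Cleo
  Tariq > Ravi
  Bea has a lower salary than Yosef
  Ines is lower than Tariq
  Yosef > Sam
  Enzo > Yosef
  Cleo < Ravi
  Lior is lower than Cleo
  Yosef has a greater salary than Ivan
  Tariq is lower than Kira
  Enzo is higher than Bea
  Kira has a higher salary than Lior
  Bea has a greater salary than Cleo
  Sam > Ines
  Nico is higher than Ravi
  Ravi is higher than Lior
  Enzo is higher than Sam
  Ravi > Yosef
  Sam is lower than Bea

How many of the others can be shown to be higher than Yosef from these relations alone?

5

The elements the relations force above Yosef are Ravi, Tariq, Kira, Enzo, Nico — no chain reaches any other.
That is 5.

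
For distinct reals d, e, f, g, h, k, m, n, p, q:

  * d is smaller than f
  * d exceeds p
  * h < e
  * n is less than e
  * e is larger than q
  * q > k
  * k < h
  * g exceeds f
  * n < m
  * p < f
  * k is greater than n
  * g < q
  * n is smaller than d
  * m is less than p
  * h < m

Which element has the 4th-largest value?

Chaining the given pairs: n < k < h < m < p < d < f < g < q < e.
Counting 4 from the largest end gives f.

f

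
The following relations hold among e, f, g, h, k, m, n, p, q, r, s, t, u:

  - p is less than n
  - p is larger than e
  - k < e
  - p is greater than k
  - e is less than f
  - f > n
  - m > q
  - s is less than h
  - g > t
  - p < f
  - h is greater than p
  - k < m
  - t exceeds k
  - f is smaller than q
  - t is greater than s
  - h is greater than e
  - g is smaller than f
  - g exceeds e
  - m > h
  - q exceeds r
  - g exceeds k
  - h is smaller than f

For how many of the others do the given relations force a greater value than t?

Directly above t: g.
One step further: f (2 so far).
One step further: q (3 so far).
One step further: m (4 so far).
Nothing else is reachable above t; 4 in all.

4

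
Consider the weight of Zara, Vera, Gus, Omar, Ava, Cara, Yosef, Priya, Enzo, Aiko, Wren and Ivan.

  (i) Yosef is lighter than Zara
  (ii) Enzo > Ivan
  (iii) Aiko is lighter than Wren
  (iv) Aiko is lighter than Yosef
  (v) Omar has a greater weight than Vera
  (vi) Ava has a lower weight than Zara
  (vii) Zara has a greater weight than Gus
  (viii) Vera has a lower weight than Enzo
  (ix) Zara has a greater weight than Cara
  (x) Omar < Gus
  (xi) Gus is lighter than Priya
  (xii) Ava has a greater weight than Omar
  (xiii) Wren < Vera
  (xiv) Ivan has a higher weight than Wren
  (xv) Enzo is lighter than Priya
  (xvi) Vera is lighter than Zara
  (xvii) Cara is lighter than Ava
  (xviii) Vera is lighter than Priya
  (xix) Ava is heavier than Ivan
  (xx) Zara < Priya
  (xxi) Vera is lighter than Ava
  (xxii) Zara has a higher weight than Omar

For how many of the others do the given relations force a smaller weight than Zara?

9

From Zara the given relations immediately reach Cara, Vera, Omar, Yosef, Gus, Ava.
From those, Aiko, Wren, Ivan — 9 in total.
Nothing else is reachable below Zara; 9 in all.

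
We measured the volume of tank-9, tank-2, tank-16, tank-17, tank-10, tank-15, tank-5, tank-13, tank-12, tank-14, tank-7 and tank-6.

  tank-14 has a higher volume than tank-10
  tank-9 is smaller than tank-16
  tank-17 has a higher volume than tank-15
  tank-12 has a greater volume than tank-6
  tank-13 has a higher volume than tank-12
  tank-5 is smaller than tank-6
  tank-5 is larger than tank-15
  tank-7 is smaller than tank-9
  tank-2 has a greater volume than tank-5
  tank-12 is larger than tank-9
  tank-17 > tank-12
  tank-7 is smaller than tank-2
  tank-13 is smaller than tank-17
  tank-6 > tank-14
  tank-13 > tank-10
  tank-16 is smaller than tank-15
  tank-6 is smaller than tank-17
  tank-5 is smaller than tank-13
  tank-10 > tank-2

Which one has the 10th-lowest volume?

Chaining the given pairs: tank-7 < tank-9 < tank-16 < tank-15 < tank-5 < tank-2 < tank-10 < tank-14 < tank-6 < tank-12 < tank-13 < tank-17.
The 10th smallest is tank-12.

tank-12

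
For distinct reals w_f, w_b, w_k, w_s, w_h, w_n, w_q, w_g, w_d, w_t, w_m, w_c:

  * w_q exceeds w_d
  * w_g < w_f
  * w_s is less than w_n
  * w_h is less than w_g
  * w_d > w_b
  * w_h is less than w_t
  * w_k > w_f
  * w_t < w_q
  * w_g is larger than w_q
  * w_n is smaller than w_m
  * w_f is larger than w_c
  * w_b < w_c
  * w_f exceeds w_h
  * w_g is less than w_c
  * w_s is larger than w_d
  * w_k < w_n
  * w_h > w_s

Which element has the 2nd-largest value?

w_n

Piecing the relations together gives one ordering: w_b < w_d < w_s < w_h < w_t < w_q < w_g < w_c < w_f < w_k < w_n < w_m.
The 2nd largest is w_n.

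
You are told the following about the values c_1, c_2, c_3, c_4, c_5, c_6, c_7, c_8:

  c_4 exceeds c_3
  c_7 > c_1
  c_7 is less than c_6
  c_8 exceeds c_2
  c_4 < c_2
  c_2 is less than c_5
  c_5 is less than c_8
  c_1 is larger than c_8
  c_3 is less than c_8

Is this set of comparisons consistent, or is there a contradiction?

The single ordering c_3 < c_4 < c_2 < c_5 < c_8 < c_1 < c_7 < c_6 satisfies every listed relation, so no contradiction arises.

consistent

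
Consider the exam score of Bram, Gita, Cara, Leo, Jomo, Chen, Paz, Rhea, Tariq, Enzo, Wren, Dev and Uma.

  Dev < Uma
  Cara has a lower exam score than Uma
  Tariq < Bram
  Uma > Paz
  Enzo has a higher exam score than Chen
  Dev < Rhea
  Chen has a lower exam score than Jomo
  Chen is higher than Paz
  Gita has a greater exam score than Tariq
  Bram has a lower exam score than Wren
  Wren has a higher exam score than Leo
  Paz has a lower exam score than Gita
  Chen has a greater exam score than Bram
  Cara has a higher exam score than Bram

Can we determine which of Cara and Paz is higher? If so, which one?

undetermined

Following every chain through Paz: above Paz we get Chen, Uma, Gita, Enzo, Jomo.
Cara is not reached, and no chain runs the other way from Cara to Paz.
So the given relations leave the order of Paz and Cara undetermined.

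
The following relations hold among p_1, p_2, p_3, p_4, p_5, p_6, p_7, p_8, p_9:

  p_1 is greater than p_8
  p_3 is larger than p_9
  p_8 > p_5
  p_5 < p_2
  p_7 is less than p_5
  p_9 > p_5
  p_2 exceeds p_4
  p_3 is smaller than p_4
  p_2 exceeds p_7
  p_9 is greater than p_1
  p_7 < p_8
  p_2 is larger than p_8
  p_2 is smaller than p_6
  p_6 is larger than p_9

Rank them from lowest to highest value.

p_7 < p_5 < p_8 < p_1 < p_9 < p_3 < p_4 < p_2 < p_6

Nothing is placed below p_7, so it is least; from there p_7 < p_5; p_5 < p_8; p_8 < p_1; p_1 < p_9; p_9 < p_3; p_3 < p_4; p_4 < p_2; p_2 < p_6, each given directly.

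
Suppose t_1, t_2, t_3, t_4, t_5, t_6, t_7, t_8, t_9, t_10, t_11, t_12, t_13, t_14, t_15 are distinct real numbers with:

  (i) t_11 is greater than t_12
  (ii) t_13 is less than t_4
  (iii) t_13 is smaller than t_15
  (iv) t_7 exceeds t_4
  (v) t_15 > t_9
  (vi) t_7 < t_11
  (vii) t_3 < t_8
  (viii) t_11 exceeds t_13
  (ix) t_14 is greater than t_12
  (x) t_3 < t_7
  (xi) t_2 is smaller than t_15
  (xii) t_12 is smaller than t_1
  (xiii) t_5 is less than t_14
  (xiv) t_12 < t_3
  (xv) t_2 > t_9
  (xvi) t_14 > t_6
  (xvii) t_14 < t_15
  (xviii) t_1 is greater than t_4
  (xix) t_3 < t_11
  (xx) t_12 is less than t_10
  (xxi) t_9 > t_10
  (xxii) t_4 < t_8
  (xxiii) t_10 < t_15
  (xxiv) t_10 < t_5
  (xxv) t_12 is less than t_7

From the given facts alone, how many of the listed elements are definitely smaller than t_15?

The elements the relations force below t_15 are t_12, t_13, t_10, t_5, t_9, t_6, t_2, t_14 — no chain reaches any other.
That is 8.

8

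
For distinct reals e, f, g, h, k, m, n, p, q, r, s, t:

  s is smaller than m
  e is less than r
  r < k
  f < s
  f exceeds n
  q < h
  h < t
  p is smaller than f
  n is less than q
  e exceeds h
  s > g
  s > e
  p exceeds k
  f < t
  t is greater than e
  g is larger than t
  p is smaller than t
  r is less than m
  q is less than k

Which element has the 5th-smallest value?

r

The consecutive relations fix a unique order: n < q < h < e < r < k < p < f < t < g < s < m.
The 5th smallest is r.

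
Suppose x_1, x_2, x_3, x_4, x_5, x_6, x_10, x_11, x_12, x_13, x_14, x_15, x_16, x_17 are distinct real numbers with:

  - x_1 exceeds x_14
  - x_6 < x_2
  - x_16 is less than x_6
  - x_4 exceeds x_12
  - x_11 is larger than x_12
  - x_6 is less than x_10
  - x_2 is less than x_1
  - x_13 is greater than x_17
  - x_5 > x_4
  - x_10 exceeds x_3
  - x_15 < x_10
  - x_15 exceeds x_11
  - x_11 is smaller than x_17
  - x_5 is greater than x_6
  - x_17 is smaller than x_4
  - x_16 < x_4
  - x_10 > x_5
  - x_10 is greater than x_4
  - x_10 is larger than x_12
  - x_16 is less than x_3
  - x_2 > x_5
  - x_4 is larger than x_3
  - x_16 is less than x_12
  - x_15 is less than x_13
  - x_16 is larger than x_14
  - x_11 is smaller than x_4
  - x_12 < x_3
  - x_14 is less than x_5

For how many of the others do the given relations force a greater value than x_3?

5

Directly above x_3: x_4, x_10.
One step further: x_5 (3 so far).
One step further: x_2 (4 so far).
One step further: x_1 (5 so far).
Nothing else is reachable above x_3; 5 in all.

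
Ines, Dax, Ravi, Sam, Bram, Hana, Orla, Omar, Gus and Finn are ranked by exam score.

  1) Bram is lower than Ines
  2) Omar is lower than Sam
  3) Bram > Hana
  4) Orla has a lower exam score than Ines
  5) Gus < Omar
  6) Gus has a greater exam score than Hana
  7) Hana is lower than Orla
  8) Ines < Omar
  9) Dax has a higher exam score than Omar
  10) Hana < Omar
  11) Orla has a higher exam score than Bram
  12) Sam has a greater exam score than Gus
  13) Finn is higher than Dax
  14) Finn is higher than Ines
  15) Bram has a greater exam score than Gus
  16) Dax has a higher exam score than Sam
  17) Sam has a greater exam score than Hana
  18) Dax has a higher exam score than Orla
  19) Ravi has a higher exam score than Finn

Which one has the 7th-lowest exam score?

Sam

Chaining the given pairs: Hana < Gus < Bram < Orla < Ines < Omar < Sam < Dax < Finn < Ravi.
The 7th smallest is Sam.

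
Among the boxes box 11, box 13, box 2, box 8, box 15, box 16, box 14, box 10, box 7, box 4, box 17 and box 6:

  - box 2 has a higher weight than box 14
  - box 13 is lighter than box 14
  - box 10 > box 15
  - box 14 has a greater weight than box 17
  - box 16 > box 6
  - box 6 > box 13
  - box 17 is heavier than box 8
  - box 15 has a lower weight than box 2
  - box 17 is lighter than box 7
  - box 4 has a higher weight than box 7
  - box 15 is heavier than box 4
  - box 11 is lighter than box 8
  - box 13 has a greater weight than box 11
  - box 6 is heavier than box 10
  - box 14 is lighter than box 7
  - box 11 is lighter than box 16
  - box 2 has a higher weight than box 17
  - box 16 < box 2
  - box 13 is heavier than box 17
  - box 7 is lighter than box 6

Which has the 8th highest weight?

Chaining the given pairs: box 11 < box 8 < box 17 < box 13 < box 14 < box 7 < box 4 < box 15 < box 10 < box 6 < box 16 < box 2.
Counting 8 from the largest end gives box 14.

box 14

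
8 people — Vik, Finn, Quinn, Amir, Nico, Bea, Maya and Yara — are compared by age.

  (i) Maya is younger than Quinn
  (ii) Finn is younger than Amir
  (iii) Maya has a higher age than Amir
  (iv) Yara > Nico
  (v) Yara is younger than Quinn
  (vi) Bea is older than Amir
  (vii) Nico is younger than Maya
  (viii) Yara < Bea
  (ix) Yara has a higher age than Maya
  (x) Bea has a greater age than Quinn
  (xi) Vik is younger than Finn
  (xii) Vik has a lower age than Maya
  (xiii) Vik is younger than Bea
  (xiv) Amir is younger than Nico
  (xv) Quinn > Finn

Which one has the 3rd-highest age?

Yara

Piecing the relations together gives one ordering: Vik < Finn < Amir < Nico < Maya < Yara < Quinn < Bea.
Counting 3 from the largest end gives Yara.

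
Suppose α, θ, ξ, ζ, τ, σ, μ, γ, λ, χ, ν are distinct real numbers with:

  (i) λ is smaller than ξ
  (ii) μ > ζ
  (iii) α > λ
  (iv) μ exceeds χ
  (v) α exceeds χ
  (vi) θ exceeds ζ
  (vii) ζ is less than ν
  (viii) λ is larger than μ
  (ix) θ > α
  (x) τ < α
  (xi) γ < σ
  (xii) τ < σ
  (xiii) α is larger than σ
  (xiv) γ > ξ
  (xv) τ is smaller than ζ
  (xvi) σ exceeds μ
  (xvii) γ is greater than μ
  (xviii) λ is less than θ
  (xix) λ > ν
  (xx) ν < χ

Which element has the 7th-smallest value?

Piecing the relations together gives one ordering: τ < ζ < ν < χ < μ < λ < ξ < γ < σ < α < θ.
The 7th smallest is ξ.

ξ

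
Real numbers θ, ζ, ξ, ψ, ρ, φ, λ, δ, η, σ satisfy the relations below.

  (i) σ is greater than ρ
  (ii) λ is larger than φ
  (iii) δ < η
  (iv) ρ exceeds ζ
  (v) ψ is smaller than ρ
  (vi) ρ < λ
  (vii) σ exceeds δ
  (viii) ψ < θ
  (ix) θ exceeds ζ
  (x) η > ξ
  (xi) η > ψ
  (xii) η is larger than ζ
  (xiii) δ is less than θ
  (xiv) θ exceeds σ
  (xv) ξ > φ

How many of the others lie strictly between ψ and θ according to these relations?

2

The relations place ψ below θ. An element lies strictly between them when it is forced above ψ and also forced below θ.
Above ψ: {ρ, η, λ, σ}. Below θ: {δ, ζ, ρ, σ}.
Intersection: {ρ, σ} — 2.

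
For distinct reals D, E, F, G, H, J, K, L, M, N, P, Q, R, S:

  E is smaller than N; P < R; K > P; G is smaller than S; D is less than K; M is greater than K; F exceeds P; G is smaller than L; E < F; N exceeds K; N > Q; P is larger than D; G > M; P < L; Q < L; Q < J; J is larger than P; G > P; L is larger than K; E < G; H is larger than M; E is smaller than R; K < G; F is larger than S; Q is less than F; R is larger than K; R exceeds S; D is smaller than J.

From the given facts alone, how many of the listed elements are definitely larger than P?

10

The elements the relations force above P are K, M, J, N, H, G, S, L, F, R — no chain reaches any other.
That is 10.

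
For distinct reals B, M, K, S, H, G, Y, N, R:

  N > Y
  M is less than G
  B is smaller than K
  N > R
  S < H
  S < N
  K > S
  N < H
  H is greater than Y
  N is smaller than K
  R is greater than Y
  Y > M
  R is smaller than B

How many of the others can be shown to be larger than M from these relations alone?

7

Directly above M: Y, G.
One step further: R, N, H (5 so far).
One step further: B, K (7 so far).
Nothing else is reachable above M; 7 in all.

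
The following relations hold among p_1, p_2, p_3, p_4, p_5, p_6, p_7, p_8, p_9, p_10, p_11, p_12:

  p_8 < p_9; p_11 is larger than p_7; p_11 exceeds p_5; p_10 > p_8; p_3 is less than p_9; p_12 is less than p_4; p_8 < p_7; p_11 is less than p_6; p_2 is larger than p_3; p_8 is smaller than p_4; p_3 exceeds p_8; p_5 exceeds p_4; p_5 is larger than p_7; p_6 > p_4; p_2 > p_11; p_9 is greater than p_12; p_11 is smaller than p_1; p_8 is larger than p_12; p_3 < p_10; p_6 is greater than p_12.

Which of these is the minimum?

p_8 is not least since p_12 < p_8; p_7 is not least since p_8 < p_7; p_3 is not least since p_8 < p_3; p_4 is not least since p_12 < p_4; p_9 is not least since p_12 < p_9; p_5 is not least since p_4 < p_5; p_10 is not least since p_3 < p_10; p_11 is not least since p_7 < p_11; p_2 is not least since p_11 < p_2; p_6 is not least since p_12 < p_6; p_1 is not least since p_11 < p_1.
Only p_12 has nothing below it, so p_12 is the minimum.

p_12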